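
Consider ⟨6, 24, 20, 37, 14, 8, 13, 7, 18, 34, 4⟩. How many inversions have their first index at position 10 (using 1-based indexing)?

The element at index 10 is 34.
Elements after it: 4
Those smaller than 34: 4

1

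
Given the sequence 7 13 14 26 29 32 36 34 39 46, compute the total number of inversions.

Count, for each position, how many later elements it exceeds:
7: 0
13: 0
14: 0
26: 0
29: 0
32: 0
36: 1
34: 0
39: 0
46: 0
Sum: 0 + 0 + 0 + 0 + 0 + 0 + 1 + 0 + 0 + 0 = 1

1 inversion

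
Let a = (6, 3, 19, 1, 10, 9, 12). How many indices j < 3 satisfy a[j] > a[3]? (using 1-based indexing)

0

The element at index 3 is 19.
Elements before it: 6, 3
None of them are larger than 19.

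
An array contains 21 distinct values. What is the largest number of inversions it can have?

The maximum occurs when the array is in strictly decreasing order: every one of the C(21, 2) pairs is inverted.
C(21, 2) = 21·20/2 = 210

Inversions: 210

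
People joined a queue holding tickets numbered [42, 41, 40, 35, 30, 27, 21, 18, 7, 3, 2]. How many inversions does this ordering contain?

For each element, count later entries that are smaller:
42: 10
41: 9
40: 8
35: 7
30: 6
27: 5
21: 4
18: 3
7: 2
3: 1
2: 0
Sum: 10 + 9 + 8 + 7 + 6 + 5 + 4 + 3 + 2 + 1 + 0 = 55

55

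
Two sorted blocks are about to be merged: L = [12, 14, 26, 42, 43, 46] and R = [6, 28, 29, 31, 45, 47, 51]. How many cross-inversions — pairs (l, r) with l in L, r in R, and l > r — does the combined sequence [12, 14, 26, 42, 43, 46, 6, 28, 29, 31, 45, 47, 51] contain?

Count, for every r in R, how many entries of L exceed r:
r = 6: 12, 14, 26, 42, 43, 46 → 6
r = 28: 42, 43, 46 → 3
r = 29: 42, 43, 46 → 3
r = 31: 42, 43, 46 → 3
r = 45: 46 → 1
r = 47: none → 0
r = 51: none → 0
Cross-inversions: 6 + 3 + 3 + 3 + 1 + 0 + 0 = 16

16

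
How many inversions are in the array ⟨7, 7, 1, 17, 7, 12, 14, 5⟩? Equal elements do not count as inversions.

Count, for each position, how many later elements it exceeds:
7 → 1, 5 → 2
7 → 1, 5 → 2
1 → none → 0
17 → 7, 12, 14, 5 → 4
7 → 5 → 1
12 → 5 → 1
14 → 5 → 1
5 → none → 0
Sum: 2 + 2 + 0 + 4 + 1 + 1 + 1 + 0 = 11

11 out-of-order pairs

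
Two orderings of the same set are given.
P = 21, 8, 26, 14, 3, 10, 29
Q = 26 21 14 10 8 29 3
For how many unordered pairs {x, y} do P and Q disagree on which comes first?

6 disagreeing pairs

Assign each item its position (1..7) in the first ordering, then rewrite the second ordering as that position sequence:
positions: 21→1, 8→2, 26→3, 14→4, 3→5, 10→6, 29→7
second ordering as positions: [3, 1, 4, 6, 2, 7, 5]
Discordant pairs = inversions in this position sequence.
3: 1, 2 → 2
1: 0
4: 2 → 1
6: 2, 5 → 2
2: 0
7: 5 → 1
5: 0
Total: 2 + 0 + 1 + 2 + 0 + 1 + 0 = 6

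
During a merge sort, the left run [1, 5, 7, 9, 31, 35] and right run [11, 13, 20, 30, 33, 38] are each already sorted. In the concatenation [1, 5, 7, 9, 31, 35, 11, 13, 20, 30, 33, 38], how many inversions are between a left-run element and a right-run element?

9

For each element r of the right run, count left-run elements greater than r:
r = 11: 31, 35 → 2
r = 13: 31, 35 → 2
r = 20: 31, 35 → 2
r = 30: 31, 35 → 2
r = 33: 35 → 1
r = 38: none → 0
Cross-inversions: 2 + 2 + 2 + 2 + 1 + 0 = 9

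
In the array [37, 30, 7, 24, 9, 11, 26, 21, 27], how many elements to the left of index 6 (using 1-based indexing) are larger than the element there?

3

The element at index 6 is 11.
Elements before it: 37, 30, 7, 24, 9
Those larger than 11: 37, 30, 24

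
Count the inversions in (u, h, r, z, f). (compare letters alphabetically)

There are 6 inversions.

Out-of-order index pairs (0-indexed):
(0,1): u > h
(0,2): u > r
(0,4): u > f
(1,4): h > f
(2,4): r > f
(3,4): z > f
That's 6 pairs.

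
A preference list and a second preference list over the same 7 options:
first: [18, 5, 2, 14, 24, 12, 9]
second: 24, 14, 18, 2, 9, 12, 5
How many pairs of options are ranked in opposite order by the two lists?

11 pairs

Assign each item its position (1..7) in the first ordering, then rewrite the second ordering as that position sequence:
positions: 18→1, 5→2, 2→3, 14→4, 24→5, 12→6, 9→7
second ordering as positions: [5, 4, 1, 3, 7, 6, 2]
Discordant pairs = inversions in this position sequence.
5: 4, 1, 3, 2 → 4
4: 1, 3, 2 → 3
1: 0
3: 2 → 1
7: 6, 2 → 2
6: 2 → 1
2: 0
Total: 4 + 3 + 0 + 1 + 2 + 1 + 0 = 11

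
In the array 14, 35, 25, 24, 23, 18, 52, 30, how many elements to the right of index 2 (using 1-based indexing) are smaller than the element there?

5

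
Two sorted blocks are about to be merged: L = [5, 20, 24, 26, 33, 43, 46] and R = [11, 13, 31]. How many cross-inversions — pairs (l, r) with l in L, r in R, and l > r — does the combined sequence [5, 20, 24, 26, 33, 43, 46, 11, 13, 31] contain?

15

For each element r of the right run, count left-run elements greater than r:
r = 11: 20, 24, 26, 33, 43, 46 → 6
r = 13: 20, 24, 26, 33, 43, 46 → 6
r = 31: 33, 43, 46 → 3
Cross-inversions: 6 + 6 + 3 = 15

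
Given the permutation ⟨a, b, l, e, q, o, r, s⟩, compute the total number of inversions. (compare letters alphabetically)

2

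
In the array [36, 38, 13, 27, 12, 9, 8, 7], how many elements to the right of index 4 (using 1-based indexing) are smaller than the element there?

4 such elements

The element at index 4 is 27.
Elements after it: 12, 9, 8, 7
Those smaller than 27: 12, 9, 8, 7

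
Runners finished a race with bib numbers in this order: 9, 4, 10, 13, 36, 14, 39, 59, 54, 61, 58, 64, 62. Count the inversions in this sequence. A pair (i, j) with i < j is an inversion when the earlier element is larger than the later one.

6

For each element, count later entries that are smaller:
9: 1
4: 0
10: 0
13: 0
36: 1
14: 0
39: 0
59: 2
54: 0
61: 1
58: 0
64: 1
62: 0
Sum: 1 + 0 + 0 + 0 + 1 + 0 + 0 + 2 + 0 + 1 + 0 + 1 + 0 = 6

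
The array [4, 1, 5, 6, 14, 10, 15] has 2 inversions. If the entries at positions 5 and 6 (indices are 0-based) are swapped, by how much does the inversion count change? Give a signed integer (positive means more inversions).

+1

Positions 5 and 6 hold 10 and 15; after swapping, the array is [4, 1, 5, 6, 14, 15, 10].
Sweep left to right; for each value list the smaller values that follow it:
4: 1
1: 0
5: 0
6: 0
14: 1
15: 1
10: 0
Sum: 1 + 0 + 0 + 0 + 1 + 1 + 0 = 3
Change: 3 − 2 = +1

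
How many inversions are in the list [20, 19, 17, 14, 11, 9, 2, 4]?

27 inversions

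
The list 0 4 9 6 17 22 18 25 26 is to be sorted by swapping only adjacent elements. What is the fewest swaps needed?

2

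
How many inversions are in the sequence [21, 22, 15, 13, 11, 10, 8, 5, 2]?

35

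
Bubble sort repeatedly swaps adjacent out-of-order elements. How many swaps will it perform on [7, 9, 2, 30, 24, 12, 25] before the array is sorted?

6 swaps

The minimum number of adjacent swaps to sort an array equals its inversion count, since every such swap removes exactly one inversion.
Count inversions — for each element, later elements that are smaller:
7: 2 → 1
9: 2 → 1
2: none → 0
30: 24, 12, 25 → 3
24: 12 → 1
12: none → 0
25: none → 0
Total inversions: 1 + 1 + 0 + 3 + 1 + 0 + 0 = 6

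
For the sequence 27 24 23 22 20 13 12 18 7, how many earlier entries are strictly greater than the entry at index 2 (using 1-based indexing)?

1

The element at index 2 is 24.
Elements before it: 27
Those larger than 24: 27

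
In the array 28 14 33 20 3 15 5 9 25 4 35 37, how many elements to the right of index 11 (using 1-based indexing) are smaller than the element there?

The element at index 11 is 35.
Elements after it: 37
None of them are smaller than 35.

0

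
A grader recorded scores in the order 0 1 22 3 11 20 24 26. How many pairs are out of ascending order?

For each element, count later entries that are smaller:
0: 0
1: 0
22: 3
3: 0
11: 0
20: 0
24: 0
26: 0
Sum: 0 + 0 + 3 + 0 + 0 + 0 + 0 + 0 = 3

There are 3 inversions.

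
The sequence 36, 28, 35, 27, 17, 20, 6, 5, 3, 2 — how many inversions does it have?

For each element, count later entries that are smaller:
36 → 28, 35, 27, 17, 20, 6, 5, 3, 2 → 9
28 → 27, 17, 20, 6, 5, 3, 2 → 7
35 → 27, 17, 20, 6, 5, 3, 2 → 7
27 → 17, 20, 6, 5, 3, 2 → 6
17 → 6, 5, 3, 2 → 4
20 → 6, 5, 3, 2 → 4
6 → 5, 3, 2 → 3
5 → 3, 2 → 2
3 → 2 → 1
2 → none → 0
Sum: 9 + 7 + 7 + 6 + 4 + 4 + 3 + 2 + 1 + 0 = 43

43 inversions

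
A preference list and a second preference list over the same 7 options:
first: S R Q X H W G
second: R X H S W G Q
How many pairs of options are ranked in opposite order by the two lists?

7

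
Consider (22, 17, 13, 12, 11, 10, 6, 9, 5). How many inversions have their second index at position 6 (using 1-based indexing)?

The element at index 6 is 10.
Elements before it: 22, 17, 13, 12, 11
Those larger than 10: 22, 17, 13, 12, 11

5 such elements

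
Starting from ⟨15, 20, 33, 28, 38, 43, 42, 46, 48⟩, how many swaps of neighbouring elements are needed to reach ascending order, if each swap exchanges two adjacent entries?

Each adjacent swap fixes exactly one inversion, so the minimum swap count equals the number of inversions.
Count inversions — for each element, later elements that are smaller:
15: none → 0
20: none → 0
33: 28 → 1
28: none → 0
38: none → 0
43: 42 → 1
42: none → 0
46: none → 0
48: none → 0
Total inversions: 0 + 0 + 1 + 0 + 0 + 1 + 0 + 0 + 0 = 2

There are 2 adjacent swaps.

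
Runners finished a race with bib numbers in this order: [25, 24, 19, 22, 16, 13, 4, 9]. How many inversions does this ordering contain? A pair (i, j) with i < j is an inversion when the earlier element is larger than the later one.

26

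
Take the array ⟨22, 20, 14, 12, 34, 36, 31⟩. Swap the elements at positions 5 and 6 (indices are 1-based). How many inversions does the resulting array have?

Positions 5 and 6 hold 34 and 36; after swapping, the array is [22, 20, 14, 12, 36, 34, 31].
Count, for each position, how many later elements it exceeds:
22: 3
20: 2
14: 1
12: 0
36: 2
34: 1
31: 0
Sum: 3 + 2 + 1 + 0 + 2 + 1 + 0 = 9

9 inversions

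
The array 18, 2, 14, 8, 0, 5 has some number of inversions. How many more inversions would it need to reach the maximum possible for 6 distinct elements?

Maximum inversions for 6 distinct elements is C(6, 2) = 6·5/2 = 15.
Current inversions — for each element, count later smaller elements:
18: 5
2: 1
14: 3
8: 2
0: 0
5: 0
Current total: 5 + 1 + 3 + 2 + 0 + 0 = 11
Shortfall: 15 − 11 = 4

4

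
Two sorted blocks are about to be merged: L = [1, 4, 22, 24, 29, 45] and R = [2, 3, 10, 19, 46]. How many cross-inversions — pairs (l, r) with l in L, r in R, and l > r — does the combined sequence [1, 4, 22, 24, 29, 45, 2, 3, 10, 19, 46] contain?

18 split inversions

Take each right-half value and tally the left-half values above it:
r = 2: 4, 22, 24, 29, 45 → 5
r = 3: 4, 22, 24, 29, 45 → 5
r = 10: 22, 24, 29, 45 → 4
r = 19: 22, 24, 29, 45 → 4
r = 46: none → 0
Cross-inversions: 5 + 5 + 4 + 4 + 0 = 18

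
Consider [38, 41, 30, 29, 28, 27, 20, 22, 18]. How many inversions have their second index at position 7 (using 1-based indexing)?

The element at index 7 is 20.
Elements before it: 38, 41, 30, 29, 28, 27
Those larger than 20: 38, 41, 30, 29, 28, 27

6 such elements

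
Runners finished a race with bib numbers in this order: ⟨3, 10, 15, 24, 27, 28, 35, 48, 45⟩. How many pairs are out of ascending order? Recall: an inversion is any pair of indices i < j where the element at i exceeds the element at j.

1 inversion

Sweep left to right; for each value list the smaller values that follow it:
3 → none → 0
10 → none → 0
15 → none → 0
24 → none → 0
27 → none → 0
28 → none → 0
35 → none → 0
48 → 45 → 1
45 → none → 0
Sum: 0 + 0 + 0 + 0 + 0 + 0 + 0 + 1 + 0 = 1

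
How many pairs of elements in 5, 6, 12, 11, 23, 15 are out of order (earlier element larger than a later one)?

Out-of-order pairs: 2

Listing every pair i<j with a[i]>a[j] (using 1-based positions):
(3,4): 12 > 11
(5,6): 23 > 15
That's 2 pairs.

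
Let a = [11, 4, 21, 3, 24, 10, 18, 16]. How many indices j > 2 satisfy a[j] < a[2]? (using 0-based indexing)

The element at index 2 is 21.
Elements after it: 3, 24, 10, 18, 16
Those smaller than 21: 3, 10, 18, 16

4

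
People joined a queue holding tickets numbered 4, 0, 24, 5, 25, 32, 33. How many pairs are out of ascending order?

2 inversions

Sweep left to right; for each value list the smaller values that follow it:
4: 1
0: 0
24: 1
5: 0
25: 0
32: 0
33: 0
Sum: 1 + 0 + 1 + 0 + 0 + 0 + 0 = 2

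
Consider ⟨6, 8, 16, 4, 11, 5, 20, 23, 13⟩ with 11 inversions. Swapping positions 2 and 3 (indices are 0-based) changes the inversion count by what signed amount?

-1

Positions 2 and 3 hold 16 and 4; after swapping, the array is [6, 8, 4, 16, 11, 5, 20, 23, 13].
Element-by-element contributions:
6: 2
8: 2
4: 0
16: 3
11: 1
5: 0
20: 1
23: 1
13: 0
Sum: 2 + 2 + 0 + 3 + 1 + 0 + 1 + 1 + 0 = 10
Change: 10 − 11 = -1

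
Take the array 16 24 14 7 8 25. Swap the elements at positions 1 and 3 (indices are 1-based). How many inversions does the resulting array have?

7 inversions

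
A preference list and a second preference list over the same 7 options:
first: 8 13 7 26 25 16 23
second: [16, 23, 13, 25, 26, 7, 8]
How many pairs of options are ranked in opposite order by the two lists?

17

Assign each item its position (1..7) in the first ordering, then rewrite the second ordering as that position sequence:
positions: 8→1, 13→2, 7→3, 26→4, 25→5, 16→6, 23→7
second ordering as positions: [6, 7, 2, 5, 4, 3, 1]
Discordant pairs = inversions in this position sequence.
6: 2, 5, 4, 3, 1 → 5
7: 2, 5, 4, 3, 1 → 5
2: 1 → 1
5: 4, 3, 1 → 3
4: 3, 1 → 2
3: 1 → 1
1: 0
Total: 5 + 5 + 1 + 3 + 2 + 1 + 0 = 17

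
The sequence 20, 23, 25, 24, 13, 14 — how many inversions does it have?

9

Inversion pairs (indices are 0-based):
(0,4): 20 > 13
(0,5): 20 > 14
(1,4): 23 > 13
(1,5): 23 > 14
(2,3): 25 > 24
(2,4): 25 > 13
(2,5): 25 > 14
(3,4): 24 > 13
(3,5): 24 > 14
That's 9 pairs.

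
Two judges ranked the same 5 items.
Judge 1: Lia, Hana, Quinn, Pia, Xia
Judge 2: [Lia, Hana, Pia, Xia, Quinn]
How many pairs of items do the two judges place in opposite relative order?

Assign each item its position (1..5) in the first ordering, then rewrite the second ordering as that position sequence:
positions: Lia→1, Hana→2, Quinn→3, Pia→4, Xia→5
second ordering as positions: [1, 2, 4, 5, 3]
Discordant pairs = inversions in this position sequence.
1: 0
2: 0
4: 3 → 1
5: 3 → 1
3: 0
Total: 0 + 0 + 1 + 1 + 0 = 2

2 discordant pairs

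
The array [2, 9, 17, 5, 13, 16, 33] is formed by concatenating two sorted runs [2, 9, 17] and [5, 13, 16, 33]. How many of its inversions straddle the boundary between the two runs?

Take each right-half value and tally the left-half values above it:
r = 5: 9, 17 → 2
r = 13: 17 → 1
r = 16: 17 → 1
r = 33: none → 0
Cross-inversions: 2 + 1 + 1 + 0 = 4

4 split inversions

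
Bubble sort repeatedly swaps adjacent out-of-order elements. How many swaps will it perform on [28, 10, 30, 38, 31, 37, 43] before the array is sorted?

The minimum number of adjacent swaps to sort an array equals its inversion count, since every such swap removes exactly one inversion.
Count inversions — for each element, later elements that are smaller:
28: 10 → 1
10: none → 0
30: none → 0
38: 31, 37 → 2
31: none → 0
37: none → 0
43: none → 0
Total inversions: 1 + 0 + 0 + 2 + 0 + 0 + 0 = 3

3 swaps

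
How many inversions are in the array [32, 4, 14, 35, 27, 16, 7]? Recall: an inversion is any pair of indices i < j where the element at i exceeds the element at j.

Element-by-element contributions:
32: 5
4: 0
14: 1
35: 3
27: 2
16: 1
7: 0
Sum: 5 + 0 + 1 + 3 + 2 + 1 + 0 = 12

Inversions: 12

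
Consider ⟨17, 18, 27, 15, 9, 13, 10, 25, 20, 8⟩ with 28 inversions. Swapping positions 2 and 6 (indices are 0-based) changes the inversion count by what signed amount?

Positions 2 and 6 hold 27 and 10; after swapping, the array is [17, 18, 10, 15, 9, 13, 27, 25, 20, 8].
For each element, count later entries that are smaller:
17 → 10, 15, 9, 13, 8 → 5
18 → 10, 15, 9, 13, 8 → 5
10 → 9, 8 → 2
15 → 9, 13, 8 → 3
9 → 8 → 1
13 → 8 → 1
27 → 25, 20, 8 → 3
25 → 20, 8 → 2
20 → 8 → 1
8 → none → 0
Sum: 5 + 5 + 2 + 3 + 1 + 1 + 3 + 2 + 1 + 0 = 23
Change: 23 − 28 = -5

-5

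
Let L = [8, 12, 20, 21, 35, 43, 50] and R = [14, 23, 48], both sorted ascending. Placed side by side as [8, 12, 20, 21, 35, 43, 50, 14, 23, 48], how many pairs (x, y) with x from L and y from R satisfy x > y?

Take each right-half value and tally the left-half values above it:
r = 14: 20, 21, 35, 43, 50 → 5
r = 23: 35, 43, 50 → 3
r = 48: 50 → 1
Cross-inversions: 5 + 3 + 1 = 9

9 split inversions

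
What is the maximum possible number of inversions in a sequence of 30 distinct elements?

435 inversions

A reversed (strictly descending) arrangement makes every pair an inversion, giving C(30, 2) inversions.
C(30, 2) = 30·29/2 = 435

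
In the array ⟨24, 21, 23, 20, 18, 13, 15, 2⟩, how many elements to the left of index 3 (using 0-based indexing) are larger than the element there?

The element at index 3 is 20.
Elements before it: 24, 21, 23
Those larger than 20: 24, 21, 23

3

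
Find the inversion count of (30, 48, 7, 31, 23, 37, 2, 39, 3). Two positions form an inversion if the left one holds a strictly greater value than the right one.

21

Element-by-element contributions:
30 → 7, 23, 2, 3 → 4
48 → 7, 31, 23, 37, 2, 39, 3 → 7
7 → 2, 3 → 2
31 → 23, 2, 3 → 3
23 → 2, 3 → 2
37 → 2, 3 → 2
2 → none → 0
39 → 3 → 1
3 → none → 0
Sum: 4 + 7 + 2 + 3 + 2 + 2 + 0 + 1 + 0 = 21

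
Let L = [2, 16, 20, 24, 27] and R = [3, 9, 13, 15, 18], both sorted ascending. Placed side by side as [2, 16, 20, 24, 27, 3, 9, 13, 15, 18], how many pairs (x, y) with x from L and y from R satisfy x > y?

For each element r of the right run, count left-run elements greater than r:
r = 3: 16, 20, 24, 27 → 4
r = 9: 16, 20, 24, 27 → 4
r = 13: 16, 20, 24, 27 → 4
r = 15: 16, 20, 24, 27 → 4
r = 18: 20, 24, 27 → 3
Cross-inversions: 4 + 4 + 4 + 4 + 3 = 19

19 split inversions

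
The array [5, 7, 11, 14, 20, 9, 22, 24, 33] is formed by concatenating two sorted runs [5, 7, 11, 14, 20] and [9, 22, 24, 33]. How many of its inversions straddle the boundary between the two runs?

3

Count, for every r in R, how many entries of L exceed r:
r = 9: 11, 14, 20 → 3
r = 22: none → 0
r = 24: none → 0
r = 33: none → 0
Cross-inversions: 3 + 0 + 0 + 0 = 3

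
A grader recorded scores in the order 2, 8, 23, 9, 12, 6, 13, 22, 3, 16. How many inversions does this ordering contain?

Sweep left to right; for each value list the smaller values that follow it:
2 → none → 0
8 → 6, 3 → 2
23 → 9, 12, 6, 13, 22, 3, 16 → 7
9 → 6, 3 → 2
12 → 6, 3 → 2
6 → 3 → 1
13 → 3 → 1
22 → 3, 16 → 2
3 → none → 0
16 → none → 0
Sum: 0 + 2 + 7 + 2 + 2 + 1 + 1 + 2 + 0 + 0 = 17

17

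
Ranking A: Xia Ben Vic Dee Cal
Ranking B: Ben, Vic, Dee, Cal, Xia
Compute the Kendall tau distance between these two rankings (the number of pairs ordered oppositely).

Assign each item its position (1..5) in the first ordering, then rewrite the second ordering as that position sequence:
positions: Xia→1, Ben→2, Vic→3, Dee→4, Cal→5
second ordering as positions: [2, 3, 4, 5, 1]
Discordant pairs = inversions in this position sequence.
2: 1 → 1
3: 1 → 1
4: 1 → 1
5: 1 → 1
1: 0
Total: 1 + 1 + 1 + 1 + 0 = 4

Discordant pairs: 4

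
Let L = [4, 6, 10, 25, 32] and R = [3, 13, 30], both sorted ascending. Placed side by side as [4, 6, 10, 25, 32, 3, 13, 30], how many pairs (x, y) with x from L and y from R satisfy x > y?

There are 8 cross-inversions.

Take each right-half value and tally the left-half values above it:
r = 3: 4, 6, 10, 25, 32 → 5
r = 13: 25, 32 → 2
r = 30: 32 → 1
Cross-inversions: 5 + 2 + 1 = 8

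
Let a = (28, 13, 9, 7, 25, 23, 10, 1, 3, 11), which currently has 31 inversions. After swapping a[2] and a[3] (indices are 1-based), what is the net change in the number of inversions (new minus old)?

-1

Positions 2 and 3 hold 13 and 9; after swapping, the array is [28, 9, 13, 7, 25, 23, 10, 1, 3, 11].
Count, for each position, how many later elements it exceeds:
28 → 9, 13, 7, 25, 23, 10, 1, 3, 11 → 9
9 → 7, 1, 3 → 3
13 → 7, 10, 1, 3, 11 → 5
7 → 1, 3 → 2
25 → 23, 10, 1, 3, 11 → 5
23 → 10, 1, 3, 11 → 4
10 → 1, 3 → 2
1 → none → 0
3 → none → 0
11 → none → 0
Sum: 9 + 3 + 5 + 2 + 5 + 4 + 2 + 0 + 0 + 0 = 30
Change: 30 − 31 = -1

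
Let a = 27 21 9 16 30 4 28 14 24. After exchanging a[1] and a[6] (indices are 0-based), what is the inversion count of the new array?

Positions 1 and 6 hold 21 and 28; after swapping, the array is [27, 28, 9, 16, 30, 4, 21, 14, 24].
Element-by-element contributions:
27: 6
28: 6
9: 1
16: 2
30: 4
4: 0
21: 1
14: 0
24: 0
Sum: 6 + 6 + 1 + 2 + 4 + 0 + 1 + 0 + 0 = 20

Inversions: 20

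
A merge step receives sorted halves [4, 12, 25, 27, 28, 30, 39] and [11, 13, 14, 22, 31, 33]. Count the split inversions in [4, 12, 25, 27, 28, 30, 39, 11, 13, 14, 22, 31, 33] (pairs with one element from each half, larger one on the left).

23 split inversions

Take each right-half value and tally the left-half values above it:
r = 11: 12, 25, 27, 28, 30, 39 → 6
r = 13: 25, 27, 28, 30, 39 → 5
r = 14: 25, 27, 28, 30, 39 → 5
r = 22: 25, 27, 28, 30, 39 → 5
r = 31: 39 → 1
r = 33: 39 → 1
Cross-inversions: 6 + 5 + 5 + 5 + 1 + 1 = 23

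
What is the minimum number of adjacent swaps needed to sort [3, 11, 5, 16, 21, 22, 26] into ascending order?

1 swap

Each adjacent swap fixes exactly one inversion, so the minimum swap count equals the number of inversions.
Count inversions — for each element, later elements that are smaller:
3: none → 0
11: 5 → 1
5: none → 0
16: none → 0
21: none → 0
22: none → 0
26: none → 0
Total inversions: 0 + 1 + 0 + 0 + 0 + 0 + 0 = 1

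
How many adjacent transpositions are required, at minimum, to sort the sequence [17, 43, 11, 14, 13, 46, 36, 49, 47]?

There are 10 adjacent swaps.

Minimum adjacent swaps = number of inversions (each swap of adjacent out-of-order elements removes one inversion and no swap can remove more).
Count inversions — for each element, later elements that are smaller:
17: 11, 14, 13 → 3
43: 11, 14, 13, 36 → 4
11: none → 0
14: 13 → 1
13: none → 0
46: 36 → 1
36: none → 0
49: 47 → 1
47: none → 0
Total inversions: 3 + 4 + 0 + 1 + 0 + 1 + 0 + 1 + 0 = 10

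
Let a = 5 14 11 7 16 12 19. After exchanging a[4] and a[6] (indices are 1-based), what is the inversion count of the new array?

6 inversions

Positions 4 and 6 hold 7 and 12; after swapping, the array is [5, 14, 11, 12, 16, 7, 19].
For each element, count later entries that are smaller:
5 → none → 0
14 → 11, 12, 7 → 3
11 → 7 → 1
12 → 7 → 1
16 → 7 → 1
7 → none → 0
19 → none → 0
Sum: 0 + 3 + 1 + 1 + 1 + 0 + 0 = 6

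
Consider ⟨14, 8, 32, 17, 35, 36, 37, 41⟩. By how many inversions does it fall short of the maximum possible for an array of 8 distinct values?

26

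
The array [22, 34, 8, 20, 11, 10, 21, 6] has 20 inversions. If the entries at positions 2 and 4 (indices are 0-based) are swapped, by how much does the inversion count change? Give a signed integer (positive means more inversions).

+1

Positions 2 and 4 hold 8 and 11; after swapping, the array is [22, 34, 11, 20, 8, 10, 21, 6].
Sweep left to right; for each value list the smaller values that follow it:
22 → 11, 20, 8, 10, 21, 6 → 6
34 → 11, 20, 8, 10, 21, 6 → 6
11 → 8, 10, 6 → 3
20 → 8, 10, 6 → 3
8 → 6 → 1
10 → 6 → 1
21 → 6 → 1
6 → none → 0
Sum: 6 + 6 + 3 + 3 + 1 + 1 + 1 + 0 = 21
Change: 21 − 20 = +1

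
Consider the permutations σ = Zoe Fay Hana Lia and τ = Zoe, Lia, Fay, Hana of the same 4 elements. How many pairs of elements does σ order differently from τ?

2 discordant pairs

Assign each item its position (1..4) in the first ordering, then rewrite the second ordering as that position sequence:
positions: Zoe→1, Fay→2, Hana→3, Lia→4
second ordering as positions: [1, 4, 2, 3]
Discordant pairs = inversions in this position sequence.
1: 0
4: 2, 3 → 2
2: 0
3: 0
Total: 0 + 2 + 0 + 0 = 2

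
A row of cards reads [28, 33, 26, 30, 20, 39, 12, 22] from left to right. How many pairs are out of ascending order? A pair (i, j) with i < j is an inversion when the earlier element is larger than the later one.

18

For each element, count later entries that are smaller:
28 → 26, 20, 12, 22 → 4
33 → 26, 30, 20, 12, 22 → 5
26 → 20, 12, 22 → 3
30 → 20, 12, 22 → 3
20 → 12 → 1
39 → 12, 22 → 2
12 → none → 0
22 → none → 0
Sum: 4 + 5 + 3 + 3 + 1 + 2 + 0 + 0 = 18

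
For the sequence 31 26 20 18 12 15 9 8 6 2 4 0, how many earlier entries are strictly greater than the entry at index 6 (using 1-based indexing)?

The element at index 6 is 15.
Elements before it: 31, 26, 20, 18, 12
Those larger than 15: 31, 26, 20, 18

4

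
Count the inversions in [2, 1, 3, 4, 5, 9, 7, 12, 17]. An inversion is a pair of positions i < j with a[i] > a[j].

Element-by-element contributions:
2: 1
1: 0
3: 0
4: 0
5: 0
9: 1
7: 0
12: 0
17: 0
Sum: 1 + 0 + 0 + 0 + 0 + 1 + 0 + 0 + 0 = 2

2 out-of-order pairs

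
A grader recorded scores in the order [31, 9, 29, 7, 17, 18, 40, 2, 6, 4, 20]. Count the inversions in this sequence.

34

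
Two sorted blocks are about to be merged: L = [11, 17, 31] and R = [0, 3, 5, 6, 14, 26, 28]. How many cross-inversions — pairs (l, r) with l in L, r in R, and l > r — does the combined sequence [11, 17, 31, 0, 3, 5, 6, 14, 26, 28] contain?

16 split inversions

Count, for every r in R, how many entries of L exceed r:
r = 0: 11, 17, 31 → 3
r = 3: 11, 17, 31 → 3
r = 5: 11, 17, 31 → 3
r = 6: 11, 17, 31 → 3
r = 14: 17, 31 → 2
r = 26: 31 → 1
r = 28: 31 → 1
Cross-inversions: 3 + 3 + 3 + 3 + 2 + 1 + 1 = 16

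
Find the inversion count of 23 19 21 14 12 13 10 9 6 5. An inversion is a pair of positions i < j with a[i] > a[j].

43

Count, for each position, how many later elements it exceeds:
23: 9
19: 7
21: 7
14: 6
12: 4
13: 4
10: 3
9: 2
6: 1
5: 0
Sum: 9 + 7 + 7 + 6 + 4 + 4 + 3 + 2 + 1 + 0 = 43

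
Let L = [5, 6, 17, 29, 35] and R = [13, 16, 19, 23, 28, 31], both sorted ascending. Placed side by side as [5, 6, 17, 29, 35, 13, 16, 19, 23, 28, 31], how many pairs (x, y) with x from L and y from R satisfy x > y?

For each element r of the right run, count left-run elements greater than r:
r = 13: 17, 29, 35 → 3
r = 16: 17, 29, 35 → 3
r = 19: 29, 35 → 2
r = 23: 29, 35 → 2
r = 28: 29, 35 → 2
r = 31: 35 → 1
Cross-inversions: 3 + 3 + 2 + 2 + 2 + 1 = 13

13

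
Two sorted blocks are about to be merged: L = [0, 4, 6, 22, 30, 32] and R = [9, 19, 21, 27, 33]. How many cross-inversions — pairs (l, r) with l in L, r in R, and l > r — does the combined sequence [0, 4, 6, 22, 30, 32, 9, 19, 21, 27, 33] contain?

Take each right-half value and tally the left-half values above it:
r = 9: 22, 30, 32 → 3
r = 19: 22, 30, 32 → 3
r = 21: 22, 30, 32 → 3
r = 27: 30, 32 → 2
r = 33: none → 0
Cross-inversions: 3 + 3 + 3 + 2 + 0 = 11

Cross-inversions: 11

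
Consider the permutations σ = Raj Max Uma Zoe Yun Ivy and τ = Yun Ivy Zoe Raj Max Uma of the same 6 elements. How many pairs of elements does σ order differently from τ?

Assign each item its position (1..6) in the first ordering, then rewrite the second ordering as that position sequence:
positions: Raj→1, Max→2, Uma→3, Zoe→4, Yun→5, Ivy→6
second ordering as positions: [5, 6, 4, 1, 2, 3]
Discordant pairs = inversions in this position sequence.
5: 4, 1, 2, 3 → 4
6: 4, 1, 2, 3 → 4
4: 1, 2, 3 → 3
1: 0
2: 0
3: 0
Total: 4 + 4 + 3 + 0 + 0 + 0 = 11

11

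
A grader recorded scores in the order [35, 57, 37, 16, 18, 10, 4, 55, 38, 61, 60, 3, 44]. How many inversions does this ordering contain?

Sweep left to right; for each value list the smaller values that follow it:
35 → 16, 18, 10, 4, 3 → 5
57 → 37, 16, 18, 10, 4, 55, 38, 3, 44 → 9
37 → 16, 18, 10, 4, 3 → 5
16 → 10, 4, 3 → 3
18 → 10, 4, 3 → 3
10 → 4, 3 → 2
4 → 3 → 1
55 → 38, 3, 44 → 3
38 → 3 → 1
61 → 60, 3, 44 → 3
60 → 3, 44 → 2
3 → none → 0
44 → none → 0
Sum: 5 + 9 + 5 + 3 + 3 + 2 + 1 + 3 + 1 + 3 + 2 + 0 + 0 = 37

37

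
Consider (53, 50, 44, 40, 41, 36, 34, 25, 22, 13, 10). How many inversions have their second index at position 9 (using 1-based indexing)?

The element at index 9 is 22.
Elements before it: 53, 50, 44, 40, 41, 36, 34, 25
Those larger than 22: 53, 50, 44, 40, 41, 36, 34, 25

8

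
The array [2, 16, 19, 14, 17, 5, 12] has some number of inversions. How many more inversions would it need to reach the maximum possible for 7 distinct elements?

10

Maximum inversions for 7 distinct elements is C(7, 2) = 7·6/2 = 21.
Current inversions — for each element, count later smaller elements:
2: 0
16: 3
19: 4
14: 2
17: 2
5: 0
12: 0
Current total: 0 + 3 + 4 + 2 + 2 + 0 + 0 = 11
Shortfall: 21 − 11 = 10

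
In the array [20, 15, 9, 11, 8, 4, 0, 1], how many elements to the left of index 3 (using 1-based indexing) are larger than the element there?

2

The element at index 3 is 9.
Elements before it: 20, 15
Those larger than 9: 20, 15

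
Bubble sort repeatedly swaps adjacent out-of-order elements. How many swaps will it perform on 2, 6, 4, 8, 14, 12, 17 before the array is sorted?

Adjacent swaps: 2

Minimum adjacent swaps = number of inversions (each swap of adjacent out-of-order elements removes one inversion and no swap can remove more).
Count inversions — for each element, later elements that are smaller:
2: none → 0
6: 4 → 1
4: none → 0
8: none → 0
14: 12 → 1
12: none → 0
17: none → 0
Total inversions: 0 + 1 + 0 + 0 + 1 + 0 + 0 = 2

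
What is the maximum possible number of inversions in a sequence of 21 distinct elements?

The maximum occurs when the array is in strictly decreasing order: every one of the C(21, 2) pairs is inverted.
C(21, 2) = 21·20/2 = 210

210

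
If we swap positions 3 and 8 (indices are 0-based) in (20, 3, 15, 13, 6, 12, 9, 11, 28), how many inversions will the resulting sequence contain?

Positions 3 and 8 hold 13 and 28; after swapping, the array is [20, 3, 15, 28, 6, 12, 9, 11, 13].
Sweep left to right; for each value list the smaller values that follow it:
20 → 3, 15, 6, 12, 9, 11, 13 → 7
3 → none → 0
15 → 6, 12, 9, 11, 13 → 5
28 → 6, 12, 9, 11, 13 → 5
6 → none → 0
12 → 9, 11 → 2
9 → none → 0
11 → none → 0
13 → none → 0
Sum: 7 + 0 + 5 + 5 + 0 + 2 + 0 + 0 + 0 = 19

Inversions: 19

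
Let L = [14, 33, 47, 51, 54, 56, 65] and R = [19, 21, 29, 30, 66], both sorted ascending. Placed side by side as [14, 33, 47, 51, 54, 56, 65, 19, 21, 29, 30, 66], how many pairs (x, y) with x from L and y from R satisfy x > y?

For each element r of the right run, count left-run elements greater than r:
r = 19: 33, 47, 51, 54, 56, 65 → 6
r = 21: 33, 47, 51, 54, 56, 65 → 6
r = 29: 33, 47, 51, 54, 56, 65 → 6
r = 30: 33, 47, 51, 54, 56, 65 → 6
r = 66: none → 0
Cross-inversions: 6 + 6 + 6 + 6 + 0 = 24

Split inversions: 24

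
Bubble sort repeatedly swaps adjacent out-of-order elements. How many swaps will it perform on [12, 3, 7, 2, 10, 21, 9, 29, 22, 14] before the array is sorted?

There are 13 swaps.

Each adjacent swap fixes exactly one inversion, so the minimum swap count equals the number of inversions.
Count inversions — for each element, later elements that are smaller:
12: 3, 7, 2, 10, 9 → 5
3: 2 → 1
7: 2 → 1
2: none → 0
10: 9 → 1
21: 9, 14 → 2
9: none → 0
29: 22, 14 → 2
22: 14 → 1
14: none → 0
Total inversions: 5 + 1 + 1 + 0 + 1 + 2 + 0 + 2 + 1 + 0 = 13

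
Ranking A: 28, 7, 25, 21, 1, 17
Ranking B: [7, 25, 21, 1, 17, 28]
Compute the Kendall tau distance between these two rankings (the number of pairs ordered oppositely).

5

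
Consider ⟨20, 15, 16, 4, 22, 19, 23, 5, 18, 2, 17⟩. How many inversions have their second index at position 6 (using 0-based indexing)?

0 such elements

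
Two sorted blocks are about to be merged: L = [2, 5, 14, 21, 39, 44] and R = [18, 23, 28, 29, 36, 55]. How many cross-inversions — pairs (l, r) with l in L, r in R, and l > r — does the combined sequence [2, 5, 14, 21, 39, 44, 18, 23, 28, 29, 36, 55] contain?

11

For each element r of the right run, count left-run elements greater than r:
r = 18: 21, 39, 44 → 3
r = 23: 39, 44 → 2
r = 28: 39, 44 → 2
r = 29: 39, 44 → 2
r = 36: 39, 44 → 2
r = 55: none → 0
Cross-inversions: 3 + 2 + 2 + 2 + 2 + 0 = 11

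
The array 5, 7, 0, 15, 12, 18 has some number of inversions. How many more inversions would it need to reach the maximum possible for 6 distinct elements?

12 inversions short

Maximum inversions for 6 distinct elements is C(6, 2) = 6·5/2 = 15.
Current inversions — for each element, count later smaller elements:
5: 1
7: 1
0: 0
15: 1
12: 0
18: 0
Current total: 1 + 1 + 0 + 1 + 0 + 0 = 3
Shortfall: 15 − 3 = 12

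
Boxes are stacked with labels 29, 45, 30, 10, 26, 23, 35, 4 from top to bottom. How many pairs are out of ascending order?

Sweep left to right; for each value list the smaller values that follow it:
29 → 10, 26, 23, 4 → 4
45 → 30, 10, 26, 23, 35, 4 → 6
30 → 10, 26, 23, 4 → 4
10 → 4 → 1
26 → 23, 4 → 2
23 → 4 → 1
35 → 4 → 1
4 → none → 0
Sum: 4 + 6 + 4 + 1 + 2 + 1 + 1 + 0 = 19

Out-of-order pairs: 19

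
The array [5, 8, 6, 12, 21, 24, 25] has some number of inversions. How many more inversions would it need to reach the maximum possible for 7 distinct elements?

Maximum inversions for 7 distinct elements is C(7, 2) = 7·6/2 = 21.
Current inversions — for each element, count later smaller elements:
5: 0
8: 1
6: 0
12: 0
21: 0
24: 0
25: 0
Current total: 0 + 1 + 0 + 0 + 0 + 0 + 0 = 1
Shortfall: 21 − 1 = 20

20 inversions short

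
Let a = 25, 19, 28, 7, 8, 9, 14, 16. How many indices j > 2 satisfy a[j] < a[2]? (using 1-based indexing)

The element at index 2 is 19.
Elements after it: 28, 7, 8, 9, 14, 16
Those smaller than 19: 7, 8, 9, 14, 16

5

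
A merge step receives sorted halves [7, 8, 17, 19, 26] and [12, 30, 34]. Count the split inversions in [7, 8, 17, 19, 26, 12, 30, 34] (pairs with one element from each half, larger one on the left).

3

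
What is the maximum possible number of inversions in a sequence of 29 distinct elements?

There are 406 inversions.

A reversed (strictly descending) arrangement makes every pair an inversion, giving C(29, 2) inversions.
C(29, 2) = 29·28/2 = 406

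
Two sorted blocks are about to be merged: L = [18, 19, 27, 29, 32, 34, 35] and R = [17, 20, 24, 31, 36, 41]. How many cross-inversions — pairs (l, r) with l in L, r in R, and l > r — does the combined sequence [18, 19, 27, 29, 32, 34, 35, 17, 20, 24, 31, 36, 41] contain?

20 split inversions

Count, for every r in R, how many entries of L exceed r:
r = 17: 18, 19, 27, 29, 32, 34, 35 → 7
r = 20: 27, 29, 32, 34, 35 → 5
r = 24: 27, 29, 32, 34, 35 → 5
r = 31: 32, 34, 35 → 3
r = 36: none → 0
r = 41: none → 0
Cross-inversions: 7 + 5 + 5 + 3 + 0 + 0 = 20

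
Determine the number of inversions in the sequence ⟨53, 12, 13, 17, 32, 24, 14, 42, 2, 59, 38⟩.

Sweep left to right; for each value list the smaller values that follow it:
53: 9
12: 1
13: 1
17: 2
32: 3
24: 2
14: 1
42: 2
2: 0
59: 1
38: 0
Sum: 9 + 1 + 1 + 2 + 3 + 2 + 1 + 2 + 0 + 1 + 0 = 22

22 inversions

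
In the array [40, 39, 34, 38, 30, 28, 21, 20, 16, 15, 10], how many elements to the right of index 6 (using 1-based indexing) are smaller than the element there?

5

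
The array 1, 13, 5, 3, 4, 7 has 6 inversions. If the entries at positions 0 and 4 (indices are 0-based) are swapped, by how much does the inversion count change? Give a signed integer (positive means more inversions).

+3

Positions 0 and 4 hold 1 and 4; after swapping, the array is [4, 13, 5, 3, 1, 7].
For each element, count later entries that are smaller:
4 → 3, 1 → 2
13 → 5, 3, 1, 7 → 4
5 → 3, 1 → 2
3 → 1 → 1
1 → none → 0
7 → none → 0
Sum: 2 + 4 + 2 + 1 + 0 + 0 = 9
Change: 9 − 6 = +3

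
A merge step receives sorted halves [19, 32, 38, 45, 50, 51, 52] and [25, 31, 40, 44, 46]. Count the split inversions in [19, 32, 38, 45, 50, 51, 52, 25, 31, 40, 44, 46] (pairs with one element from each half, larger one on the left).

23

Count, for every r in R, how many entries of L exceed r:
r = 25: 32, 38, 45, 50, 51, 52 → 6
r = 31: 32, 38, 45, 50, 51, 52 → 6
r = 40: 45, 50, 51, 52 → 4
r = 44: 45, 50, 51, 52 → 4
r = 46: 50, 51, 52 → 3
Cross-inversions: 6 + 6 + 4 + 4 + 3 = 23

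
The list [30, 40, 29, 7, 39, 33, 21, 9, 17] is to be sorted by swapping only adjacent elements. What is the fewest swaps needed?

25 swaps

Minimum adjacent swaps = number of inversions (each swap of adjacent out-of-order elements removes one inversion and no swap can remove more).
Count inversions — for each element, later elements that are smaller:
30: 29, 7, 21, 9, 17 → 5
40: 29, 7, 39, 33, 21, 9, 17 → 7
29: 7, 21, 9, 17 → 4
7: none → 0
39: 33, 21, 9, 17 → 4
33: 21, 9, 17 → 3
21: 9, 17 → 2
9: none → 0
17: none → 0
Total inversions: 5 + 7 + 4 + 0 + 4 + 3 + 2 + 0 + 0 = 25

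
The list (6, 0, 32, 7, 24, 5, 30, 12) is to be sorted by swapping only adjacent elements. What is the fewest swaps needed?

11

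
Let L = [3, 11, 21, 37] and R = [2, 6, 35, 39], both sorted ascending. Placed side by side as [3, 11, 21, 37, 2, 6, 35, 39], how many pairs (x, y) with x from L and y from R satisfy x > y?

8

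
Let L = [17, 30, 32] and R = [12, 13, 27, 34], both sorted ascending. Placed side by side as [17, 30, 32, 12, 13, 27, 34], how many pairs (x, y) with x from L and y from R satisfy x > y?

8 cross-inversions

For each element r of the right run, count left-run elements greater than r:
r = 12: 17, 30, 32 → 3
r = 13: 17, 30, 32 → 3
r = 27: 30, 32 → 2
r = 34: none → 0
Cross-inversions: 3 + 3 + 2 + 0 = 8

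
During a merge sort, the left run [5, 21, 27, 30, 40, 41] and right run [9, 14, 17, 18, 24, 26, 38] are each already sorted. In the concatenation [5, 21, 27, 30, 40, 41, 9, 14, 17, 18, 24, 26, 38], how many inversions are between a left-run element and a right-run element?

Take each right-half value and tally the left-half values above it:
r = 9: 21, 27, 30, 40, 41 → 5
r = 14: 21, 27, 30, 40, 41 → 5
r = 17: 21, 27, 30, 40, 41 → 5
r = 18: 21, 27, 30, 40, 41 → 5
r = 24: 27, 30, 40, 41 → 4
r = 26: 27, 30, 40, 41 → 4
r = 38: 40, 41 → 2
Cross-inversions: 5 + 5 + 5 + 5 + 4 + 4 + 2 = 30

30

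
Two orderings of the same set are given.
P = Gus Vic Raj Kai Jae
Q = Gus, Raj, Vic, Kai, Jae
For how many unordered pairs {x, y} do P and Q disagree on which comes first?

Assign each item its position (1..5) in the first ordering, then rewrite the second ordering as that position sequence:
positions: Gus→1, Vic→2, Raj→3, Kai→4, Jae→5
second ordering as positions: [1, 3, 2, 4, 5]
Discordant pairs = inversions in this position sequence.
1: 0
3: 2 → 1
2: 0
4: 0
5: 0
Total: 0 + 1 + 0 + 0 + 0 = 1

There is 1 disagreeing pair.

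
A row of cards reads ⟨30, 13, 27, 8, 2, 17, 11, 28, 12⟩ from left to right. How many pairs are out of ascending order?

For each element, count later entries that are smaller:
30: 8
13: 4
27: 5
8: 1
2: 0
17: 2
11: 0
28: 1
12: 0
Sum: 8 + 4 + 5 + 1 + 0 + 2 + 0 + 1 + 0 = 21

21 out-of-order pairs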